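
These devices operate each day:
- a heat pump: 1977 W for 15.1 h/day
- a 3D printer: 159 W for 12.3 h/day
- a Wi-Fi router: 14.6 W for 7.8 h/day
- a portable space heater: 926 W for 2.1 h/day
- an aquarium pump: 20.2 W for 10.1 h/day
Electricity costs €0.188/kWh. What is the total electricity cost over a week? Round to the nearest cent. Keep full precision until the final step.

€44.84

heat pump: 1977 W × 15.1 h × 7 d = 208,969 Wh = 209 kWh
3D printer: 159 W × 12.3 h × 7 d = 13,690 Wh = 13.69 kWh
Wi-Fi router: 14.6 W × 7.8 h × 7 d = 797 Wh = 0.7972 kWh
portable space heater: 926 W × 2.1 h × 7 d = 13,612 Wh = 13.61 kWh
aquarium pump: 20.2 W × 10.1 h × 7 d = 1,428 Wh = 1.428 kWh
Total energy = 209 + 13.69 + 0.7972 + 13.61 + 1.428 = 238.5 kWh
Cost = 238.5 kWh × €0.188 = €44.84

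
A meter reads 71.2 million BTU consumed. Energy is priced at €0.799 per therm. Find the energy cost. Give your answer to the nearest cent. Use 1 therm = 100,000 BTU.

71.2 million BTU × (10 therm/million BTU) = 712 therm
Cost = 712 therm × €0.799/therm = €568.89

€568.89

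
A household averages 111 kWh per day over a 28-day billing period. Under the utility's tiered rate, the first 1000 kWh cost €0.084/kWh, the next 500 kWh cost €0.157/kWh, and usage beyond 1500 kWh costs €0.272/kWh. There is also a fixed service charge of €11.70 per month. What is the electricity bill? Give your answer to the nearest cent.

€611.58

Usage = 111 kWh/day × 28 days = 3108 kWh
First 1000 kWh × €0.084 = €84.00
Next 500 kWh × €0.157 = €78.50
Remaining 1608 kWh × €0.272 = €437.38
Energy charge = €599.88; + service €11.70 = €611.58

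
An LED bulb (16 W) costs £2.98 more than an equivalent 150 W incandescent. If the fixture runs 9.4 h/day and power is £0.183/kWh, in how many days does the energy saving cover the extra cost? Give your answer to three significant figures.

12.9 days

Power saved = 150 − 16 = 134 W
Daily energy saved = 134 W × 9.4 h = 1260 Wh = 1.2596 kWh
Daily savings = 1.2596 × £0.183 = £0.2305
Payback = £2.98 / £0.2305 per day = 12.93 days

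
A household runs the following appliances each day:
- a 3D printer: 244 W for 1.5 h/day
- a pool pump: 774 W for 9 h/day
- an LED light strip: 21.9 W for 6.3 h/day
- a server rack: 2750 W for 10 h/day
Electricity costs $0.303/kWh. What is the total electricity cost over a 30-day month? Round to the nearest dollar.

$318

3D printer: 244 W × 1.5 h × 30 d = 10,980 Wh = 10.98 kWh
pool pump: 774 W × 9 h × 30 d = 208,980 Wh = 209 kWh
LED light strip: 21.9 W × 6.3 h × 30 d = 4,139 Wh = 4.139 kWh
server rack: 2750 W × 10 h × 30 d = 825,000 Wh = 825 kWh
Total energy = 10.98 + 209 + 4.139 + 825 = 1,049 kWh
Cost = 1,049 kWh × $0.303 = $317.88 ≈ $318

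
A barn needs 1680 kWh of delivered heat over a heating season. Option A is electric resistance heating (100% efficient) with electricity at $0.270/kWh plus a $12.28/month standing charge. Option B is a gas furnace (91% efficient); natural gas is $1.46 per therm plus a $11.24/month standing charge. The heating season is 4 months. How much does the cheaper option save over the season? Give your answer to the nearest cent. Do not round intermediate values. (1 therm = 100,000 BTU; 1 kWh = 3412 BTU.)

$365.79

Heat load = 1680 kWh × 3412 = 5,732,160 BTU
Gas: input = 5,732,160 / 0.910 = 6,299,077 BTU = 62.99 therm → 62.99 × $1.46 = $91.97; + 4 × $11.24 standing = $136.93
Electric: 5,732,160 BTU / 3412 = 1,680 kWh → × $0.270 = $453.60; + 4 × $12.28 standing = $502.72
Difference = |$136.93 − $502.72| = $365.79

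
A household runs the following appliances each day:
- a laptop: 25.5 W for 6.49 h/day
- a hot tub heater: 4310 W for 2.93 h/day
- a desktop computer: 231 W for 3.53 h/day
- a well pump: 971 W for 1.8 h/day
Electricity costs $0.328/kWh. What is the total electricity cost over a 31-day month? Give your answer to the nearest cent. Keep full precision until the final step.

laptop: 25.5 W × 6.49 h × 31 d = 5,130 Wh = 5.13 kWh
hot tub heater: 4310 W × 2.93 h × 31 d = 391,477 Wh = 391.5 kWh
desktop computer: 231 W × 3.53 h × 31 d = 25,278 Wh = 25.28 kWh
well pump: 971 W × 1.8 h × 31 d = 54,182 Wh = 54.18 kWh
Total energy = 5.13 + 391.5 + 25.28 + 54.18 = 476.1 kWh
Cost = 476.1 kWh × $0.328 = $156.15

$156.15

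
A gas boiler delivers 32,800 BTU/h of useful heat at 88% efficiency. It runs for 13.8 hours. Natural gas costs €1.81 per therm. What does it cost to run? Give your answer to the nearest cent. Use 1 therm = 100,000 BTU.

Heat delivered = 32,800 BTU/h × 13.8 h = 452,640 BTU
Gas input = 452,640 / 0.88 = 514,364 BTU
= 514,364 / 100,000 = 5.144 therm
Cost = 5.144 × €1.81/therm = €9.31

€9.31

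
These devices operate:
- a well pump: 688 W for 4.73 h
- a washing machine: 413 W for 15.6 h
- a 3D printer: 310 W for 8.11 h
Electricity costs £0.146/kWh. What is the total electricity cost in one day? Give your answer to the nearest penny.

£1.78

well pump: 688 W × 4.73 h = 3,254 Wh = 3.254 kWh
washing machine: 413 W × 15.6 h = 6,443 Wh = 6.443 kWh
3D printer: 310 W × 8.11 h = 2,514 Wh = 2.514 kWh
Total energy = 3.254 + 6.443 + 2.514 = 12.21 kWh
Cost = 12.21 kWh × £0.146 = £1.78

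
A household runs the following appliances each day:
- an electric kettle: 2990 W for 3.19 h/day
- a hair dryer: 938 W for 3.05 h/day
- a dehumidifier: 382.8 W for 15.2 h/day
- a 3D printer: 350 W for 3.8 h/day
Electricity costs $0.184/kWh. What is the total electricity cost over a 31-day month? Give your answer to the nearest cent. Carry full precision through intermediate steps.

electric kettle: 2990 W × 3.19 h × 31 d = 295,681 Wh = 295.7 kWh
hair dryer: 938 W × 3.05 h × 31 d = 88,688 Wh = 88.69 kWh
dehumidifier: 382.8 W × 15.2 h × 31 d = 180,375 Wh = 180.4 kWh
3D printer: 350 W × 3.8 h × 31 d = 41,230 Wh = 41.23 kWh
Total energy = 295.7 + 88.69 + 180.4 + 41.23 = 606 kWh
Cost = 606 kWh × $0.184 = $111.50

$111.50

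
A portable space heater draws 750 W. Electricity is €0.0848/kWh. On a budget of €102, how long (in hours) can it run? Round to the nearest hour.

1604 h

Energy budget = €102 / €0.0848 per kWh = 1,203 kWh = 1,202,830 Wh
Runtime = 1,202,830 Wh / 750 W = 1,604 h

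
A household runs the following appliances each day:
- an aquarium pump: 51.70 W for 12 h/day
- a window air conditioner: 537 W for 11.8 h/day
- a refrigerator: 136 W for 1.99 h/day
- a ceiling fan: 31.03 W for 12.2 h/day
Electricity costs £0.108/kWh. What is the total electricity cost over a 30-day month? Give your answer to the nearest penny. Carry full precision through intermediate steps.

aquarium pump: 51.70 W × 12 h × 30 d = 18,612 Wh = 18.61 kWh
window air conditioner: 537 W × 11.8 h × 30 d = 190,098 Wh = 190.1 kWh
refrigerator: 136 W × 1.99 h × 30 d = 8,119 Wh = 8.119 kWh
ceiling fan: 31.03 W × 12.2 h × 30 d = 11,357 Wh = 11.36 kWh
Total energy = 18.61 + 190.1 + 8.119 + 11.36 = 228.2 kWh
Cost = 228.2 kWh × £0.108 = £24.64

£24.64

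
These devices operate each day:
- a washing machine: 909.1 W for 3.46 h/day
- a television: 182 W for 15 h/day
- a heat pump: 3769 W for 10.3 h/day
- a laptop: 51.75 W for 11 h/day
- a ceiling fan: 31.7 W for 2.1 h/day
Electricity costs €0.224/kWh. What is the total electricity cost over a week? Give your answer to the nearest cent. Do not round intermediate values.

washing machine: 909.1 W × 3.46 h × 7 d = 22,018 Wh = 22.02 kWh
television: 182 W × 15 h × 7 d = 19,110 Wh = 19.11 kWh
heat pump: 3769 W × 10.3 h × 7 d = 271,745 Wh = 271.7 kWh
laptop: 51.75 W × 11 h × 7 d = 3,985 Wh = 3.985 kWh
ceiling fan: 31.7 W × 2.1 h × 7 d = 466 Wh = 0.466 kWh
Total energy = 22.02 + 19.11 + 271.7 + 3.985 + 0.466 = 317.3 kWh
Cost = 317.3 kWh × €0.224 = €71.08

€71.08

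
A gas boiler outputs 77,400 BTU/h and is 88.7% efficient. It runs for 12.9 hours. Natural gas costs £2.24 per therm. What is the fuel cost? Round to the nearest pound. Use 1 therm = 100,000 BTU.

Heat delivered = 77,400 BTU/h × 12.9 h = 998,460 BTU
Gas input = 998,460 / 0.887 = 1,125,660 BTU
= 1,125,660 / 100,000 = 11.26 therm
Cost = 11.26 × £2.24/therm = £25.21 ≈ £25

£25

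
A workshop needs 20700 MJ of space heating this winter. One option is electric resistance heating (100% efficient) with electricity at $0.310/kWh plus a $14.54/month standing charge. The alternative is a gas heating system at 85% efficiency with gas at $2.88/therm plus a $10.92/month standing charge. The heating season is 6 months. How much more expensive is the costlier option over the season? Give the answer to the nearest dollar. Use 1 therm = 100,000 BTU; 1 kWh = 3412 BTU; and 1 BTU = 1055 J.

Heat load = 20700 MJ = 20,700,000,000 J / 1055 = 19,620,853 BTU
Gas: input = 19,620,853 / 0.850 = 23,083,357 BTU = 230.8 therm → 230.8 × $2.88 = $664.80; + 6 × $10.92 standing = $730.32
Electric: 19,620,853 BTU / 3412 = 5,751 kWh → × $0.310 = $1,782.67; + 6 × $14.54 standing = $1,869.91
Difference = |$730.32 − $1,869.91| = $1,139.59 ≈ $1140

$1140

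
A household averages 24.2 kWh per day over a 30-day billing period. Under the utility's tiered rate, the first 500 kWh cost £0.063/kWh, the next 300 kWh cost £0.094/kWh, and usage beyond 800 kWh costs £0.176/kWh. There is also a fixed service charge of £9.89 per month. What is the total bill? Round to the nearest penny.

£62.63

Usage = 24.2 kWh/day × 30 days = 726 kWh
First 500 kWh × £0.063 = £31.50
Next 226 kWh × £0.094 = £21.24
Remaining tier: 0 kWh (not reached)
Energy charge = £52.74; + service £9.89 = £62.63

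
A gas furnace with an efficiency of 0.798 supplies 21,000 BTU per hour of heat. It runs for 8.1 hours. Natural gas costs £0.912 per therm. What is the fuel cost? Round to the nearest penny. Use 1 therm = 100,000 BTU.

£1.94

Heat delivered = 21,000 BTU/h × 8.1 h = 170,100 BTU
Gas input = 170,100 / 0.798 = 213,158 BTU
= 213,158 / 100,000 = 2.132 therm
Cost = 2.132 × £0.912/therm = £1.94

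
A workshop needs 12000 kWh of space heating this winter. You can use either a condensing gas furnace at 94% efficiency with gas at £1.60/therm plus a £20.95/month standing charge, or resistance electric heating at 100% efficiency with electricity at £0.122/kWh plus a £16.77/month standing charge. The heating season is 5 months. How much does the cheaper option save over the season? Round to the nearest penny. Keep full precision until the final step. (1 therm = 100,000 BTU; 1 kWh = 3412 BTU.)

£746.18

Heat load = 12000 kWh × 3412 = 40,944,000 BTU
Gas: input = 40,944,000 / 0.94 = 43,557,447 BTU = 435.6 therm → 435.6 × £1.60 = £696.92; + 5 × £20.95 standing = £801.67
Electric: 40,944,000 BTU / 3412 = 12,000 kWh → × £0.122 = £1,464.00; + 5 × £16.77 standing = £1,547.85
Difference = |£801.67 − £1,547.85| = £746.18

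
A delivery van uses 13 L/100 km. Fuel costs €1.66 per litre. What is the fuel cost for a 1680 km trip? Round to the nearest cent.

€362.54

Fuel = 13 L/100 km × 1680 km / 100 = 218.4 L
Cost = 218.4 L × €1.66/L = €362.54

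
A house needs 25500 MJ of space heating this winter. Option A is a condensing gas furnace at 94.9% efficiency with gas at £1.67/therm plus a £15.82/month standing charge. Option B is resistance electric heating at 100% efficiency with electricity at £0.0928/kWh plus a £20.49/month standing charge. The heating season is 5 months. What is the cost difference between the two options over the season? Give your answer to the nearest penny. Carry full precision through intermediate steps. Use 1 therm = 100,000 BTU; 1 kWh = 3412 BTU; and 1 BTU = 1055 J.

Heat load = 25500 MJ = 25,500,000,000 J / 1055 = 24,170,616 BTU
Gas: input = 24,170,616 / 0.949 = 25,469,564 BTU = 254.7 therm → 254.7 × £1.67 = £425.34; + 5 × £15.82 standing = £504.44
Electric: 24,170,616 BTU / 3412 = 7,084 kWh → × £0.0928 = £657.40; + 5 × £20.49 standing = £759.85
Difference = |£504.44 − £759.85| = £255.40

£255.40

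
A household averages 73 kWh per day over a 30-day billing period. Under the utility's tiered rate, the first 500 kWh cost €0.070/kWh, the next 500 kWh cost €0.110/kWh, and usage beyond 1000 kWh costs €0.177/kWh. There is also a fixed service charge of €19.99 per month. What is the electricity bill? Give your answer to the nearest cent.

Usage = 73 kWh/day × 30 days = 2190 kWh
First 500 kWh × €0.070 = €35.00
Next 500 kWh × €0.110 = €55.00
Remaining 1190 kWh × €0.177 = €210.63
Energy charge = €300.63; + service €19.99 = €320.62

€320.62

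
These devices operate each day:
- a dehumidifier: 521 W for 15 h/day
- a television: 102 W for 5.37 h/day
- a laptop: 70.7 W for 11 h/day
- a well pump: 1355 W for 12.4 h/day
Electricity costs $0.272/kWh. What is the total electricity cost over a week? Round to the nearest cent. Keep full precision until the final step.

$49.39

dehumidifier: 521 W × 15 h × 7 d = 54,705 Wh = 54.7 kWh
television: 102 W × 5.37 h × 7 d = 3,834 Wh = 3.834 kWh
laptop: 70.7 W × 11 h × 7 d = 5,444 Wh = 5.444 kWh
well pump: 1355 W × 12.4 h × 7 d = 117,614 Wh = 117.6 kWh
Total energy = 54.7 + 3.834 + 5.444 + 117.6 = 181.6 kWh
Cost = 181.6 kWh × $0.272 = $49.39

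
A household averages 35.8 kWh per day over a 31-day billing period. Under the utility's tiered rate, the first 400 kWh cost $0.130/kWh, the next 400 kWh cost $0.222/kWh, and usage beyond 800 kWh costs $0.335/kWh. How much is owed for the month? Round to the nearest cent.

$244.58

Usage = 35.8 kWh/day × 31 days = 1109.8 kWh
First 400 kWh × $0.130 = $52.00
Next 400 kWh × $0.222 = $88.80
Remaining 309.8 kWh × $0.335 = $103.78
Total = $244.58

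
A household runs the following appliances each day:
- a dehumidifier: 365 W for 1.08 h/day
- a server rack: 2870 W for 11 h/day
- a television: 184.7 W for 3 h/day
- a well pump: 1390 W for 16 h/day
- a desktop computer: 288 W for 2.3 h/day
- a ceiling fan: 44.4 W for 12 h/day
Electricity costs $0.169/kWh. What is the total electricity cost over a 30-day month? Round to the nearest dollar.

$284

dehumidifier: 365 W × 1.08 h × 30 d = 11,826 Wh = 11.83 kWh
server rack: 2870 W × 11 h × 30 d = 947,100 Wh = 947.1 kWh
television: 184.7 W × 3 h × 30 d = 16,623 Wh = 16.62 kWh
well pump: 1390 W × 16 h × 30 d = 667,200 Wh = 667.2 kWh
desktop computer: 288 W × 2.3 h × 30 d = 19,872 Wh = 19.87 kWh
ceiling fan: 44.4 W × 12 h × 30 d = 15,984 Wh = 15.98 kWh
Total energy = 11.83 + 947.1 + 16.62 + 667.2 + 19.87 + 15.98 = 1,679 kWh
Cost = 1,679 kWh × $0.169 = $283.68 ≈ $284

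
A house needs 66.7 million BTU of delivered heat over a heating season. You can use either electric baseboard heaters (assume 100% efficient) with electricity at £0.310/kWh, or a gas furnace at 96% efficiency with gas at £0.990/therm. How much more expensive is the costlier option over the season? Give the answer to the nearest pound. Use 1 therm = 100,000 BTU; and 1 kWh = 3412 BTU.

£5372

Heat load = 66.7 × 10⁶ BTU = 66,700,000 BTU
Gas: input = 66,700,000 / 0.96 = 69,479,167 BTU = 694.8 therm → 694.8 × £0.990 = £687.84
Electric: 66,700,000 BTU / 3412 = 19,550 kWh → × £0.310 = £6,060.08
Difference = |£687.84 − £6,060.08| = £5,372.24 ≈ £5372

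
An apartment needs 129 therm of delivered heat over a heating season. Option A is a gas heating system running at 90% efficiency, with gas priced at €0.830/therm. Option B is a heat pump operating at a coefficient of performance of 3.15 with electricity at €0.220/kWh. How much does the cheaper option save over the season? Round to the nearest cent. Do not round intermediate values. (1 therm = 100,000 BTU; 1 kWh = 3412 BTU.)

€145.09

Heat load = 129 therm × 100,000 = 12,900,000 BTU
Gas: input = 12,900,000 / 0.90 = 14,333,333 BTU = 143.3 therm → 143.3 × €0.830 = €118.97
Heat pump: 12,900,000 BTU / 3412 = 3,781 kWh heat; / 3.15 = 1,200 kWh in → × €0.220 = €264.05
Difference = |€118.97 − €264.05| = €145.09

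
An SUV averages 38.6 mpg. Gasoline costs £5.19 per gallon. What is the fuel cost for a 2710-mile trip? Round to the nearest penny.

£364.38

Fuel = 2710 mi / 38.6 mpg = 70.21 gal
Cost = 70.21 gal × £5.19/gal = £364.38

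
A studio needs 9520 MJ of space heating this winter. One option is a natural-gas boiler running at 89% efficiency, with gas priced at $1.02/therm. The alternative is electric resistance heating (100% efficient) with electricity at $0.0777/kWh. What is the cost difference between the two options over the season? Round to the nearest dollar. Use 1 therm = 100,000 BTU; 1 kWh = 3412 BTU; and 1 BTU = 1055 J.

$102

Heat load = 9520 MJ = 9,520,000,000 J / 1055 = 9,023,697 BTU
Gas: input = 9,023,697 / 0.89 = 10,138,985 BTU = 101.4 therm → 101.4 × $1.02 = $103.42
Electric: 9,023,697 BTU / 3412 = 2,645 kWh → × $0.0777 = $205.49
Difference = |$103.42 − $205.49| = $102.08 ≈ $102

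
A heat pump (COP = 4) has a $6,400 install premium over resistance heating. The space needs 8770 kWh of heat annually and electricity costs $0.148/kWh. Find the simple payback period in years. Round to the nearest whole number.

Resistance: 8770 kWh × $0.148 = $1,297.96/yr
Heat pump: 8770 / 4 = 2192 kWh in → × $0.148 = $324.49/yr
Annual savings = $973.47
Payback = $6,400 / $973.47 = 6.57 years

7 years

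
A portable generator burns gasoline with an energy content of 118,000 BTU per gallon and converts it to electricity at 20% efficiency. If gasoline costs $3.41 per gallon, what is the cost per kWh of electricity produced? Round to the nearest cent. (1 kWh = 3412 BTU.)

Electrical output per gallon = 118,000 BTU × 0.20 / 3412 BTU/kWh = 6.917 kWh
Cost per kWh = $3.41 / 6.917 kWh = $0.493

$0.49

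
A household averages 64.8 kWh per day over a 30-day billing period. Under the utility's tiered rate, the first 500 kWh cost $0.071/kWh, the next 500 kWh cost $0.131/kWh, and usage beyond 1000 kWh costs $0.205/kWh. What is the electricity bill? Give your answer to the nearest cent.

Usage = 64.8 kWh/day × 30 days = 1944 kWh
First 500 kWh × $0.071 = $35.50
Next 500 kWh × $0.131 = $65.50
Remaining 944 kWh × $0.205 = $193.52
Total = $294.52

$294.52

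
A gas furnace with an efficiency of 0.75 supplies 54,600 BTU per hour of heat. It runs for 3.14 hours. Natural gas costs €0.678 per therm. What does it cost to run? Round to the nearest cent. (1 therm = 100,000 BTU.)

Heat delivered = 54,600 BTU/h × 3.14 h = 171,444 BTU
Gas input = 171,444 / 0.75 = 228,592 BTU
= 228,592 / 100,000 = 2.286 therm
Cost = 2.286 × €0.678/therm = €1.55

€1.55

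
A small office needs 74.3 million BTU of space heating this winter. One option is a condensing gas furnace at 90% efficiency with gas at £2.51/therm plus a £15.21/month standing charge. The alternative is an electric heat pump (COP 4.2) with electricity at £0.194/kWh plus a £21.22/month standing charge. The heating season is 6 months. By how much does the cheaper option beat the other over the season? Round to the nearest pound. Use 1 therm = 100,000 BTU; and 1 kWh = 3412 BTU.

£1030

Heat load = 74.3 × 10⁶ BTU = 74,300,000 BTU
Gas: input = 74,300,000 / 0.90 = 82,555,556 BTU = 825.6 therm → 825.6 × £2.51 = £2,072.14; + 6 × £15.21 standing = £2,163.40
Heat pump: 74,300,000 BTU / 3412 = 21,780 kWh heat; / 4.2 = 5,185 kWh in → × £0.194 = £1,005.85; + 6 × £21.22 standing = £1,133.17
Difference = |£2,163.40 − £1,133.17| = £1,030.24 ≈ £1030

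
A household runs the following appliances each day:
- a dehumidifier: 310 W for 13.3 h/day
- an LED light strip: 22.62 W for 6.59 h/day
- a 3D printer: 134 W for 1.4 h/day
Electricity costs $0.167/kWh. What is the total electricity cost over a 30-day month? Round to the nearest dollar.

$22

dehumidifier: 310 W × 13.3 h × 30 d = 123,690 Wh = 123.7 kWh
LED light strip: 22.62 W × 6.59 h × 30 d = 4,472 Wh = 4.472 kWh
3D printer: 134 W × 1.4 h × 30 d = 5,628 Wh = 5.628 kWh
Total energy = 123.7 + 4.472 + 5.628 = 133.8 kWh
Cost = 133.8 kWh × $0.167 = $22.34 ≈ $22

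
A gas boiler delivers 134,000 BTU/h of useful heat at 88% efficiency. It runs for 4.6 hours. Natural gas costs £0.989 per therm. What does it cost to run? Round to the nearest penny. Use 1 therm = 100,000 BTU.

£6.93

Heat delivered = 134,000 BTU/h × 4.6 h = 616,400 BTU
Gas input = 616,400 / 0.88 = 700,455 BTU
= 700,455 / 100,000 = 7.005 therm
Cost = 7.005 × £0.989/therm = £6.93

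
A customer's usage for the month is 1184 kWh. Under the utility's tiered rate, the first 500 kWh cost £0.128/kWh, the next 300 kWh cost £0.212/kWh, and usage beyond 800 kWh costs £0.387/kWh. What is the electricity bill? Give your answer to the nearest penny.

First 500 kWh × £0.128 = £64.00
Next 300 kWh × £0.212 = £63.60
Remaining 384 kWh × £0.387 = £148.61
Total = £276.21

£276.21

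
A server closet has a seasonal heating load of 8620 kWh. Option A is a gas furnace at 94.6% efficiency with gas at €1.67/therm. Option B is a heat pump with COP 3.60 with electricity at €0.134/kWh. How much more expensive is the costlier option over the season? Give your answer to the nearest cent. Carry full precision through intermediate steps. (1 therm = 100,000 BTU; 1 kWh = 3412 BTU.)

Heat load = 8620 kWh × 3412 = 29,411,440 BTU
Gas: input = 29,411,440 / 0.946 = 31,090,317 BTU = 310.9 therm → 310.9 × €1.67 = €519.21
Heat pump: 29,411,440 BTU / 3412 = 8,620 kWh heat; / 3.60 = 2,394 kWh in → × €0.134 = €320.86
Difference = |€519.21 − €320.86| = €198.35

€198.35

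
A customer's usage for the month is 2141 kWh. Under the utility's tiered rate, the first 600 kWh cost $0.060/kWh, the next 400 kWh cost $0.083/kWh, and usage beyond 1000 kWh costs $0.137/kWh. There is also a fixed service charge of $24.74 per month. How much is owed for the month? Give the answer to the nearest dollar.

$250

First 600 kWh × $0.060 = $36.00
Next 400 kWh × $0.083 = $33.20
Remaining 1141 kWh × $0.137 = $156.32
Energy charge = $225.52; + service $24.74 = $250.26 ≈ $250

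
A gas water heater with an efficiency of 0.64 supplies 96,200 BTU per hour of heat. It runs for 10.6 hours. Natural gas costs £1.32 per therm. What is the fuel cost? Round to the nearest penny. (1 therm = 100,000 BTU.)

£21.03

Heat delivered = 96,200 BTU/h × 10.6 h = 1,019,720 BTU
Gas input = 1,019,720 / 0.64 = 1,593,312 BTU
= 1,593,312 / 100,000 = 15.93 therm
Cost = 15.93 × £1.32/therm = £21.03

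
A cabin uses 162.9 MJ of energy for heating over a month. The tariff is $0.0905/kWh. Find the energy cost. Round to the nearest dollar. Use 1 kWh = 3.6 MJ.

162.9 MJ × (0.27778 kWh/MJ) = 45.25 kWh
Cost = 45.25 kWh × $0.0905/kWh = $4.10 ≈ $4

$4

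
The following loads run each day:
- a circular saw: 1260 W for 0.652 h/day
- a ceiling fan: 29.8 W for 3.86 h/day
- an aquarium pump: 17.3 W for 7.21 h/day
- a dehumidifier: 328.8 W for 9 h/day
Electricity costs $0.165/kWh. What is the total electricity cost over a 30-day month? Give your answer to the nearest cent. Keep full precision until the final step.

$19.90

circular saw: 1260 W × 0.652 h × 30 d = 24,646 Wh = 24.65 kWh
ceiling fan: 29.8 W × 3.86 h × 30 d = 3,451 Wh = 3.451 kWh
aquarium pump: 17.3 W × 7.21 h × 30 d = 3,742 Wh = 3.742 kWh
dehumidifier: 328.8 W × 9 h × 30 d = 88,776 Wh = 88.78 kWh
Total energy = 24.65 + 3.451 + 3.742 + 88.78 = 120.6 kWh
Cost = 120.6 kWh × $0.165 = $19.90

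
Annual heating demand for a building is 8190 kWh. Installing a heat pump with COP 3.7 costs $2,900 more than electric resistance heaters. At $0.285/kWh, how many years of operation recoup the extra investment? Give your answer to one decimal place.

Resistance: 8190 kWh × $0.285 = $2,334.15/yr
Heat pump: 8190 / 3.7 = 2214 kWh in → × $0.285 = $630.85/yr
Annual savings = $1,703.30
Payback = $2,900 / $1,703.30 = 1.7 years

1.7 years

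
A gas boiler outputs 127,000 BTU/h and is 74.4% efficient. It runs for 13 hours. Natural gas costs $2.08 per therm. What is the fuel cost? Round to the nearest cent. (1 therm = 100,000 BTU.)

Heat delivered = 127,000 BTU/h × 13 h = 1,651,000 BTU
Gas input = 1,651,000 / 0.744 = 2,219,086 BTU
= 2,219,086 / 100,000 = 22.19 therm
Cost = 22.19 × $2.08/therm = $46.16

$46.16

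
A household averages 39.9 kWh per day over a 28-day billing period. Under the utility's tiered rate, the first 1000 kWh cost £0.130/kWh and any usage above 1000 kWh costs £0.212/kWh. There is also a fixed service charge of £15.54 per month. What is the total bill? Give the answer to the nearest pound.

Usage = 39.9 kWh/day × 28 days = 1117.2 kWh
First 1000 kWh × £0.130 = £130.00
Remaining 117.2 kWh × £0.212 = £24.85
Energy charge = £154.85; + service £15.54 = £170.39 ≈ £170

£170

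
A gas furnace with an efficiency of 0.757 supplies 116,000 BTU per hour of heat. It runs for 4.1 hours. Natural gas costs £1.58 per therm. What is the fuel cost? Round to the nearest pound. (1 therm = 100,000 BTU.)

Heat delivered = 116,000 BTU/h × 4.1 h = 475,600 BTU
Gas input = 475,600 / 0.757 = 628,269 BTU
= 628,269 / 100,000 = 6.283 therm
Cost = 6.283 × £1.58/therm = £9.93 ≈ £10

£10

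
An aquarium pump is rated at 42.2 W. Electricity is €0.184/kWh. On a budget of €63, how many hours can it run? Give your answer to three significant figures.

Energy budget = €63 / €0.184 per kWh = 342.4 kWh = 342,391 Wh
Runtime = 342,391 Wh / 42.2 W = 8,114 h

8110 h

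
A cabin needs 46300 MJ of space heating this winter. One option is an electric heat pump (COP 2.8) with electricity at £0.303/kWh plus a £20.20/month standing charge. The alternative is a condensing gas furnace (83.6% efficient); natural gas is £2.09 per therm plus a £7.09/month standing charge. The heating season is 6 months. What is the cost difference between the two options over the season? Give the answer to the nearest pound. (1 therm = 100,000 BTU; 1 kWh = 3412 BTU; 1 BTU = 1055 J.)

£373

Heat load = 46300 MJ = 46,300,000,000 J / 1055 = 43,886,256 BTU
Gas: input = 43,886,256 / 0.836 = 52,495,521 BTU = 525 therm → 525 × £2.09 = £1,097.16; + 6 × £7.09 standing = £1,139.70
Heat pump: 43,886,256 BTU / 3412 = 12,860 kWh heat; / 2.8 = 4,594 kWh in → × £0.303 = £1,391.89; + 6 × £20.20 standing = £1,513.09
Difference = |£1,139.70 − £1,513.09| = £373.39 ≈ £373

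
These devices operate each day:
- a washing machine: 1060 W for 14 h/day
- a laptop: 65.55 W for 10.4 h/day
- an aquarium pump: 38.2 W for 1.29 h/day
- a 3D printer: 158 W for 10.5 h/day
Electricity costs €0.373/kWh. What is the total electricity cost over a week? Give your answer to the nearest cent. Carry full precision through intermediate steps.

washing machine: 1060 W × 14 h × 7 d = 103,880 Wh = 103.9 kWh
laptop: 65.55 W × 10.4 h × 7 d = 4,772 Wh = 4.772 kWh
aquarium pump: 38.2 W × 1.29 h × 7 d = 345 Wh = 0.3449 kWh
3D printer: 158 W × 10.5 h × 7 d = 11,613 Wh = 11.61 kWh
Total energy = 103.9 + 4.772 + 0.3449 + 11.61 = 120.6 kWh
Cost = 120.6 kWh × €0.373 = €44.99

€44.99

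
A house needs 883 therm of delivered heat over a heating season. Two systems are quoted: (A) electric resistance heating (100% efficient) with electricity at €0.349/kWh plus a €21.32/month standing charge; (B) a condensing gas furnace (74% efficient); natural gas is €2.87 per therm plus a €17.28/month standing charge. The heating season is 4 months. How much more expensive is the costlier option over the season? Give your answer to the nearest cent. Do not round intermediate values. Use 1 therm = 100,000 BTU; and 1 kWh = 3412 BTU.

Heat load = 883 therm × 100,000 = 88,300,000 BTU
Gas: input = 88,300,000 / 0.74 = 119,324,324 BTU = 1,193 therm → 1,193 × €2.87 = €3,424.61; + 4 × €17.28 standing = €3,493.73
Electric: 88,300,000 BTU / 3412 = 25,880 kWh → × €0.349 = €9,031.86; + 4 × €21.32 standing = €9,117.14
Difference = |€3,493.73 − €9,117.14| = €5,623.41

€5623.41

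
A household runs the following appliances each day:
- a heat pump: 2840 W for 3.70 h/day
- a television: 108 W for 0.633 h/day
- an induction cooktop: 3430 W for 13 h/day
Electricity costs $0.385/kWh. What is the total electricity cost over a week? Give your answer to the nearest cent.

heat pump: 2840 W × 3.70 h × 7 d = 73,556 Wh = 73.56 kWh
television: 108 W × 0.633 h × 7 d = 479 Wh = 0.4785 kWh
induction cooktop: 3430 W × 13 h × 7 d = 312,130 Wh = 312.1 kWh
Total energy = 73.56 + 0.4785 + 312.1 = 386.2 kWh
Cost = 386.2 kWh × $0.385 = $148.67

$148.67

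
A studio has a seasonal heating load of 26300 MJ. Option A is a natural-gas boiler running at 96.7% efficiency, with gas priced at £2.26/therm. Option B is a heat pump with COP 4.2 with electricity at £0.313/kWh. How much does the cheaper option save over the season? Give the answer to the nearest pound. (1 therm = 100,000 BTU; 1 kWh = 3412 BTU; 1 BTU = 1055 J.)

Heat load = 26300 MJ = 26,300,000,000 J / 1055 = 24,928,910 BTU
Gas: input = 24,928,910 / 0.967 = 25,779,638 BTU = 257.8 therm → 257.8 × £2.26 = £582.62
Heat pump: 24,928,910 BTU / 3412 = 7,306 kWh heat; / 4.2 = 1,740 kWh in → × £0.313 = £544.49
Difference = |£582.62 − £544.49| = £38.13 ≈ £38

£38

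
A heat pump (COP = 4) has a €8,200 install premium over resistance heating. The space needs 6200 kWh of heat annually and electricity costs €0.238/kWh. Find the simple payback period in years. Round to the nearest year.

7 years

Resistance: 6200 kWh × €0.238 = €1,475.60/yr
Heat pump: 6200 / 4 = 1550 kWh in → × €0.238 = €368.90/yr
Annual savings = €1,106.70
Payback = €8,200 / €1,106.70 = 7.41 years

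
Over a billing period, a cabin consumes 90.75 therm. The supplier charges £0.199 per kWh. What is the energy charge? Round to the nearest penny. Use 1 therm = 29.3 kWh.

90.75 therm × (29.3 kWh/therm) = 2,659 kWh
Cost = 2,659 kWh × £0.199/kWh = £529.14

£529.14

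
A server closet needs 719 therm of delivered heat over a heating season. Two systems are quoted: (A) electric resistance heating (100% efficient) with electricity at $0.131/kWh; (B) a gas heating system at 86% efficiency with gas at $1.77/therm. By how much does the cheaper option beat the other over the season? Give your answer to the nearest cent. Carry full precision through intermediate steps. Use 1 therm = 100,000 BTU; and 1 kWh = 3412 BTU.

Heat load = 719 therm × 100,000 = 71,900,000 BTU
Gas: input = 71,900,000 / 0.86 = 83,604,651 BTU = 836 therm → 836 × $1.77 = $1,479.80
Electric: 71,900,000 BTU / 3412 = 21,070 kWh → × $0.131 = $2,760.52
Difference = |$1,479.80 − $2,760.52| = $1,280.72

$1280.72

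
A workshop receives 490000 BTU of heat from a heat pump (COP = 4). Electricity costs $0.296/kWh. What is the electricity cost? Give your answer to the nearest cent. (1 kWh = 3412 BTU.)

Heat delivered = 490,000 BTU / 3412 = 143.6 kWh
Electrical input = 143.6 kWh / 4 = 35.9 kWh
Cost = 35.9 × $0.296/kWh = $10.63

$10.63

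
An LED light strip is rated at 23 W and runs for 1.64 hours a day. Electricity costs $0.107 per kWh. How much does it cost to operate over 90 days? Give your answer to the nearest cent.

Energy = 23 W × 1.64 h/day × 90 days = 3,395 Wh = 3.395 kWh
Cost = 3.395 kWh × $0.107/kWh = $0.36

$0.36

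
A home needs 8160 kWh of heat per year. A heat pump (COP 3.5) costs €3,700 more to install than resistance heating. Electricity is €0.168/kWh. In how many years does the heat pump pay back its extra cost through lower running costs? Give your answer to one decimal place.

3.8 years

Resistance: 8160 kWh × €0.168 = €1,370.88/yr
Heat pump: 8160 / 3.5 = 2331 kWh in → × €0.168 = €391.68/yr
Annual savings = €979.20
Payback = €3,700 / €979.20 = 3.78 years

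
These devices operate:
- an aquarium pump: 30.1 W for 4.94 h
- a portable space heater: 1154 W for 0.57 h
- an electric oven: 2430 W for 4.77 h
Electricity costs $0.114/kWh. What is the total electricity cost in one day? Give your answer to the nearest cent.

aquarium pump: 30.1 W × 4.94 h = 149 Wh = 0.1487 kWh
portable space heater: 1154 W × 0.57 h = 658 Wh = 0.6578 kWh
electric oven: 2430 W × 4.77 h = 11,591 Wh = 11.59 kWh
Total energy = 0.1487 + 0.6578 + 11.59 = 12.4 kWh
Cost = 12.4 kWh × $0.114 = $1.41

$1.41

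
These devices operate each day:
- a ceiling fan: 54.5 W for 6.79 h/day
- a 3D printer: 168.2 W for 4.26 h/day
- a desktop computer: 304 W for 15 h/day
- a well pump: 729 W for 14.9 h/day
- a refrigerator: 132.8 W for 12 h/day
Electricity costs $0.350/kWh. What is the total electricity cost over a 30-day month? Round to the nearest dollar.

$190

ceiling fan: 54.5 W × 6.79 h × 30 d = 11,102 Wh = 11.1 kWh
3D printer: 168.2 W × 4.26 h × 30 d = 21,496 Wh = 21.5 kWh
desktop computer: 304 W × 15 h × 30 d = 136,800 Wh = 136.8 kWh
well pump: 729 W × 14.9 h × 30 d = 325,863 Wh = 325.9 kWh
refrigerator: 132.8 W × 12 h × 30 d = 47,808 Wh = 47.81 kWh
Total energy = 11.1 + 21.5 + 136.8 + 325.9 + 47.81 = 543.1 kWh
Cost = 543.1 kWh × $0.350 = $190.07 ≈ $190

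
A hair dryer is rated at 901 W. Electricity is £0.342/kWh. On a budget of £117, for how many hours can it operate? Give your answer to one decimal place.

379.7 h

Energy budget = £117 / £0.342 per kWh = 342.1 kWh = 342,105 Wh
Runtime = 342,105 Wh / 901 W = 379.7 h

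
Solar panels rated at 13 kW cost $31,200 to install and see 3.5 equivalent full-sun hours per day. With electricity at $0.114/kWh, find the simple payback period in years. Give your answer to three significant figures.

Daily generation = 13 kW × 3.5 h = 45.5 kWh
Annual generation = 45.5 × 365 = 16608 kWh
Annual savings = 16608 × $0.114 = $1,893.26
Payback = $31,200 / $1,893.26 = 16.5 years

16.5 years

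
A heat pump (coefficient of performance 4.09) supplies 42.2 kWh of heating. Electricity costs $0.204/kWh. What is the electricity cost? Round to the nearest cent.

$2.10

Electrical input = 42.2 kWh / 4.09 = 10.32 kWh
Cost = 10.32 × $0.204/kWh = $2.10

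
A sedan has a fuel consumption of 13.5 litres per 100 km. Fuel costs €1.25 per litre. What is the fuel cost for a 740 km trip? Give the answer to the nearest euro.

€125

Fuel = 13.5 L/100 km × 740 km / 100 = 99.9 L
Cost = 99.9 L × €1.25/L = €124.88 ≈ €125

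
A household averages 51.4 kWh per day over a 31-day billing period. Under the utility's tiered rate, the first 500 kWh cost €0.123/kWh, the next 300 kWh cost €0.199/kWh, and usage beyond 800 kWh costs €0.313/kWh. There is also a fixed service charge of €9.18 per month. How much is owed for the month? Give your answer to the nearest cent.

Usage = 51.4 kWh/day × 31 days = 1593.4 kWh
First 500 kWh × €0.123 = €61.50
Next 300 kWh × €0.199 = €59.70
Remaining 793.4 kWh × €0.313 = €248.33
Energy charge = €369.53; + service €9.18 = €378.71

€378.71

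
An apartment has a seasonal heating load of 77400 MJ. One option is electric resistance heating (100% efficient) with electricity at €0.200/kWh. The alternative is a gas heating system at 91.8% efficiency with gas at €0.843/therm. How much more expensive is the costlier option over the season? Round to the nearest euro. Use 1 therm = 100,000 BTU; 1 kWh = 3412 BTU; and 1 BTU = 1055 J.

€3627

Heat load = 77400 MJ = 77,400,000,000 J / 1055 = 73,364,929 BTU
Gas: input = 73,364,929 / 0.918 = 79,918,223 BTU = 799.2 therm → 799.2 × €0.843 = €673.71
Electric: 73,364,929 BTU / 3412 = 21,500 kWh → × €0.200 = €4,300.41
Difference = |€673.71 − €4,300.41| = €3,626.70 ≈ €3627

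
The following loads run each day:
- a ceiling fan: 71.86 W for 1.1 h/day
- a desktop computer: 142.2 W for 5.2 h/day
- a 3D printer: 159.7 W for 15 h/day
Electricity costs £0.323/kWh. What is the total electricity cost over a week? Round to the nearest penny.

£7.27

ceiling fan: 71.86 W × 1.1 h × 7 d = 553 Wh = 0.5533 kWh
desktop computer: 142.2 W × 5.2 h × 7 d = 5,176 Wh = 5.176 kWh
3D printer: 159.7 W × 15 h × 7 d = 16,768 Wh = 16.77 kWh
Total energy = 0.5533 + 5.176 + 16.77 = 22.5 kWh
Cost = 22.5 kWh × £0.323 = £7.27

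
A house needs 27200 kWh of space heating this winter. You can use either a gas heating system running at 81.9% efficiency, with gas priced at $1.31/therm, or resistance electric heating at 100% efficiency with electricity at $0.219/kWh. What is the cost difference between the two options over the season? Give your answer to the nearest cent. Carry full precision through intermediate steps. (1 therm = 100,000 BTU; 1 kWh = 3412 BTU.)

Heat load = 27200 kWh × 3412 = 92,806,400 BTU
Gas: input = 92,806,400 / 0.819 = 113,316,728 BTU = 1,133 therm → 1,133 × $1.31 = $1,484.45
Electric: 92,806,400 BTU / 3412 = 27,200 kWh → × $0.219 = $5,956.80
Difference = |$1,484.45 − $5,956.80| = $4,472.35

$4472.35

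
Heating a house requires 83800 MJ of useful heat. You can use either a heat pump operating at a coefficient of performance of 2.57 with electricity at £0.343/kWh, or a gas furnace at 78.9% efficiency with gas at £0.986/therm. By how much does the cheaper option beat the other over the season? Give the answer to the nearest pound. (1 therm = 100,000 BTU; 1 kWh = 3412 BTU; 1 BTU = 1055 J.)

Heat load = 83800 MJ = 83,800,000,000 J / 1055 = 79,431,280 BTU
Gas: input = 79,431,280 / 0.789 = 100,673,358 BTU = 1,007 therm → 1,007 × £0.986 = £992.64
Heat pump: 79,431,280 BTU / 3412 = 23,280 kWh heat; / 2.57 = 9,058 kWh in → × £0.343 = £3,107.02
Difference = |£992.64 − £3,107.02| = £2,114.38 ≈ £2114

£2114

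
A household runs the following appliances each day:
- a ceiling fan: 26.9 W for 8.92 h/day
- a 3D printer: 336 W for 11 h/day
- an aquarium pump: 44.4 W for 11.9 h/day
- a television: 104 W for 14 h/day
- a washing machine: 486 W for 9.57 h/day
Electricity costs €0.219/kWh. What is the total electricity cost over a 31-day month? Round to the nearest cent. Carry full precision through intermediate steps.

ceiling fan: 26.9 W × 8.92 h × 31 d = 7,438 Wh = 7.438 kWh
3D printer: 336 W × 11 h × 31 d = 114,576 Wh = 114.6 kWh
aquarium pump: 44.4 W × 11.9 h × 31 d = 16,379 Wh = 16.38 kWh
television: 104 W × 14 h × 31 d = 45,136 Wh = 45.14 kWh
washing machine: 486 W × 9.57 h × 31 d = 144,182 Wh = 144.2 kWh
Total energy = 7.438 + 114.6 + 16.38 + 45.14 + 144.2 = 327.7 kWh
Cost = 327.7 kWh × €0.219 = €71.77

€71.77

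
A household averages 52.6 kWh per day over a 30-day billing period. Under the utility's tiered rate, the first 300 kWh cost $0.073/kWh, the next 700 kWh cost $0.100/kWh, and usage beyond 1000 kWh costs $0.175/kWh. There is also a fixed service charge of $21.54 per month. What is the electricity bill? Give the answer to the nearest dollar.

Usage = 52.6 kWh/day × 30 days = 1578 kWh
First 300 kWh × $0.073 = $21.90
Next 700 kWh × $0.100 = $70.00
Remaining 578 kWh × $0.175 = $101.15
Energy charge = $193.05; + service $21.54 = $214.59 ≈ $215

$215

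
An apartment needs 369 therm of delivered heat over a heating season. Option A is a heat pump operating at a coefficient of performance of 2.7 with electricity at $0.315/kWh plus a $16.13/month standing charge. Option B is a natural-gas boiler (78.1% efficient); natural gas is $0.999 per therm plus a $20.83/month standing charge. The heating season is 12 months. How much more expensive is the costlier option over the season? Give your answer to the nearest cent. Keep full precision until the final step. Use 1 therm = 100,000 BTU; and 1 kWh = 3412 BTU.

$733.32

Heat load = 369 therm × 100,000 = 36,900,000 BTU
Gas: input = 36,900,000 / 0.781 = 47,247,119 BTU = 472.5 therm → 472.5 × $0.999 = $472.00; + 12 × $20.83 standing = $721.96
Heat pump: 36,900,000 BTU / 3412 = 10,810 kWh heat; / 2.7 = 4,005 kWh in → × $0.315 = $1,261.72; + 12 × $16.13 standing = $1,455.28
Difference = |$721.96 − $1,455.28| = $733.32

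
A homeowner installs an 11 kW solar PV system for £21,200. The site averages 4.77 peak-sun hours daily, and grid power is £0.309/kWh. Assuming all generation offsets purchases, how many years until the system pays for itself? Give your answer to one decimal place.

Daily generation = 11 kW × 4.77 h = 52.47 kWh
Annual generation = 52.47 × 365 = 19152 kWh
Annual savings = 19152 × £0.309 = £5,917.83
Payback = £21,200 / £5,917.83 = 3.58 years

3.6 years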